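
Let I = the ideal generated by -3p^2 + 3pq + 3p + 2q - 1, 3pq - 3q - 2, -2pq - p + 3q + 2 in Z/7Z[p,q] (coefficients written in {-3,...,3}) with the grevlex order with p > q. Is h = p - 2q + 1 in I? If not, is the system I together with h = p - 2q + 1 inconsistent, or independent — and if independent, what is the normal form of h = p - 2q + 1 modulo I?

p - 2q + 1 lies in I (it reduces to 0).

First compute the reduced Gröbner basis of I by Buchberger's algorithm.
f_1 = -3p^2 + 3pq + 3p + 2q - 1, LT = p^2.
f_2 = 3pq - 3q - 2, LT = pq.
f_3 = -2pq - p + 3q + 2, LT = pq.

S(f_1,f_2): lcm = p^2q. S = -pq^2 - 3q^2 + 3p - 2q.
  leading term pq^2: subtract (2q)·f_2 from -pq^2 - 3q^2 + 3p - 2q → 3q^2 + 3p + 2q
  leading term q^2: no divisor's leading term divides it; move 3q^2 to the remainder.
  leading term p: no divisor's leading term divides it; move 3p to the remainder.
  leading term q: no divisor's leading term divides it; move 2q to the remainder.
  remainder 3q^2 + 3p + 2q ≠ 0; add k_4 = 3q^2 + 3p + 2q to the basis.

S(f_1,f_3): lcm = p^2q. S = -pq^2 + 3p^2 - 3pq - 3q^2 + p - 2q.
  leading term pq^2: subtract (2q)·f_2 from -pq^2 + 3p^2 - 3pq - 3q^2 + p - 2q → 3p^2 - 3pq + 3q^2 + p + 2q
  leading term p^2: subtract (-1)·f_1 from 3p^2 - 3pq + 3q^2 + p + 2q → 3q^2 - 3p - 3q - 1
  leading term q^2: subtract (1)·k_4 from 3q^2 - 3p - 3q - 1 → p + 2q - 1
  leading term p: no divisor's leading term divides it; move p to the remainder.
  leading term q: no divisor's leading term divides it; move 2q to the remainder.
  leading term 1: no divisor's leading term divides it; move -1 to the remainder.
  remainder p + 2q - 1 ≠ 0; add k_5 = p + 2q - 1 to the basis.

S(f_2,f_3): lcm = pq. S = 3p - 3q - 2.
  leading term p: subtract (3)·k_5 from 3p - 3q - 2 → -2q + 1
  leading term q: no divisor's leading term divides it; move -2q to the remainder.
  leading term 1: no divisor's leading term divides it; move 1 to the remainder.
  remainder -2q + 1 ≠ 0; add k_6 = -2q + 1 to the basis.

The other S-polynomials (S(f_1,k_4), S(f_2,k_4), S(f_3,k_4), S(f_1,k_5), S(f_2,k_5), S(f_3,k_5), S(k_4,k_5), S(f_1,k_6), S(f_2,k_6), S(f_3,k_6), S(k_4,k_6), S(k_5,k_6)) all reduce to 0 modulo the current basis, so we have a Gröbner basis.
Inter-reduce: drop elements whose leading term is divisible by another's, tail-reduce, and make monic.
Reduced Gröbner basis: {p, q + 3}.
Label its elements g_1 = p, g_2 = q + 3.

Reduce h = p - 2q + 1 modulo G:
  leading term p: subtract (1)·g_1 from p - 2q + 1 → -2q + 1
  leading term q: subtract (-2)·g_2 from -2q + 1 → 0
  normal form = 0.
Since the normal form is 0, h ∈ I.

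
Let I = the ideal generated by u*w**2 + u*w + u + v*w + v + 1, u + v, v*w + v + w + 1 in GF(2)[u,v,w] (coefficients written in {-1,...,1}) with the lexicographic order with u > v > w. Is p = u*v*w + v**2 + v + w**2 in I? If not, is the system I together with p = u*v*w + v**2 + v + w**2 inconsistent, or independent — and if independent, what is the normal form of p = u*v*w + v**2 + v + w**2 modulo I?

First compute the reduced Gröbner basis of I by Buchberger's algorithm.
f_1 = u*w**2 + u*w + u + v*w + v + 1, LT = u*w**2.
f_2 = u + v, LT = u.
f_3 = v*w + v + w + 1, LT = v*w.

S(f_1,f_2): lcm = u*w**2. S = u*w + u + v*w**2 + v*w + v + 1.
  reduce S modulo (f_1, f_2, f_3):
  remainder v + w**2 ≠ 0; add h_4 = v + w**2 to the basis.

S(f_3,h_4): lcm = v*w. S = v + w**3 + w + 1.
  reduce S modulo (f_1, f_2, f_3, h_4):
  remainder w**3 + w**2 + w + 1 ≠ 0; add h_5 = w**3 + w**2 + w + 1 to the basis.

The other S-polynomials (S(f_1,f_3), S(f_2,f_3), S(f_1,h_4), S(f_2,h_4), S(f_1,h_5), S(f_2,h_5), S(f_3,h_5), S(h_4,h_5)) all reduce to 0 modulo the current basis, so we have a Gröbner basis.
Inter-reduce: drop elements whose leading term is divisible by another's, tail-reduce, and make monic.
Reduced Gröbner basis: {u + w**2, v + w**2, w**3 + w**2 + w + 1}.
Label its elements g_1 = u + w**2, g_2 = v + w**2, g_3 = w**3 + w**2 + w + 1.

Reduce p = u*v*w + v**2 + v + w**2 modulo G:
  leading term u*v*w: subtract (v*w)·g_1 from u*v*w + v**2 + v + w**2 → v**2 + v*w**3 + v + w**2
  leading term v**2: subtract (v)·g_2 from v**2 + v*w**3 + v + w**2 → v*w**3 + v*w**2 + v + w**2
  leading term v*w**3: subtract (w**3)·g_2 from v*w**3 + v*w**2 + v + w**2 → v*w**2 + v + w**5 + w**2
  leading term v*w**2: subtract (w**2)·g_2 from v*w**2 + v + w**5 + w**2 → v + w**5 + w**4 + w**2
  leading term v: subtract (1)·g_2 from v + w**5 + w**4 + w**2 → w**5 + w**4
  leading term w**5: subtract (w**2)·g_3 from w**5 + w**4 → w**3 + w**2
  leading term w**3: subtract (1)·g_3 from w**3 + w**2 → w + 1
  leading term w: no divisor's leading term divides it; move w to the remainder.
  leading term 1: no divisor's leading term divides it; move 1 to the remainder.
  normal form = w + 1.
The normal form is nonzero, so p ∉ I. Since p minus its normal form lies in I, I + (p) = I + (r) where r = w + 1; decide whether this ideal is the whole ring.
Run Buchberger on G together with r (pairs among the g_i already reduce to 0 since G is a Gröbner basis):
g_1 = u + w**2, LT = u.
g_2 = v + w**2, LT = v.
g_3 = w**3 + w**2 + w + 1, LT = w**3.
r = w + 1, LT = w.

The S-polynomials (S(g_1,g_2), S(g_1,g_3), S(g_1,r), S(g_2,g_3), S(g_2,r), S(g_3,r)) all reduce to 0 modulo the current basis, so we have a Gröbner basis.
Inter-reduce: drop elements whose leading term is divisible by another's, tail-reduce, and make monic.
Reduced Gröbner basis: {u + 1, v + 1, w + 1}.
The reduced Gröbner basis of I + (p) is {u + 1, v + 1, w + 1} ≠ {1}, a proper ideal, so the enlarged system stays consistent: p is independent of I, with normal form w + 1.

u*v*w + v**2 + v + w**2 is independent of I; its normal form modulo I is w + 1.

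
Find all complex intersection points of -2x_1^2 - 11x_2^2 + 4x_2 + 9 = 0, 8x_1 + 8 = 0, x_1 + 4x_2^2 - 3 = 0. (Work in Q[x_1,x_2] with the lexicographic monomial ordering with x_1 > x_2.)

Compute a lex Gröbner basis by Buchberger's algorithm.
f_1 = -2x_1^2 - 11x_2^2 + 4x_2 + 9, LT = x_1^2.
f_2 = 8x_1 + 8, LT = x_1.
f_3 = x_1 + 4x_2^2 - 3, LT = x_1.

S(f_1,f_2): lcm = x_1^2. S = -x_1 + 11/2x_2^2 - 2x_2 - 9/2.
  leading term x_1: subtract (-1/8)·f_2 from -x_1 + 11/2x_2^2 - 2x_2 - 9/2 → 11/2x_2^2 - 2x_2 - 7/2
  leading term x_2^2: no divisor's leading term divides it; move 11/2x_2^2 to the remainder.
  leading term x_2: no divisor's leading term divides it; move -2x_2 to the remainder.
  leading term 1: no divisor's leading term divides it; move -7/2 to the remainder.
  remainder 11/2x_2^2 - 2x_2 - 7/2 ≠ 0; add h_4 = 11/2x_2^2 - 2x_2 - 7/2 to the basis.

S(f_1,f_3): lcm = x_1^2. S = -4x_1x_2^2 + 3x_1 + 11/2x_2^2 - 2x_2 - 9/2.
  leading term x_1x_2^2: subtract (-1/2x_2^2)·f_2 from -4x_1x_2^2 + 3x_1 + 11/2x_2^2 - 2x_2 - 9/2 → 3x_1 + 19/2x_2^2 - 2x_2 - 9/2
  leading term x_1: subtract (3/8)·f_2 from 3x_1 + 19/2x_2^2 - 2x_2 - 9/2 → 19/2x_2^2 - 2x_2 - 15/2
  leading term x_2^2: subtract (19/11)·h_4 from 19/2x_2^2 - 2x_2 - 15/2 → 16/11x_2 - 16/11
  leading term x_2: no divisor's leading term divides it; move 16/11x_2 to the remainder.
  leading term 1: no divisor's leading term divides it; move -16/11 to the remainder.
  remainder 16/11x_2 - 16/11 ≠ 0; add h_5 = 16/11x_2 - 16/11 to the basis.

S(f_2,f_3): lcm = x_1. S = -4x_2^2 + 4.
  leading term x_2^2: subtract (-8/11)·h_4 from -4x_2^2 + 4 → -16/11x_2 + 16/11
  leading term x_2: subtract (-1)·h_5 from -16/11x_2 + 16/11 → 0
  remainder 0.

S(f_1,h_4): leading monomials are coprime, so the S-polynomial reduces to 0 (Buchberger's first criterion).
S(f_2,h_4): leading monomials are coprime, so the S-polynomial reduces to 0 (Buchberger's first criterion).
S(f_3,h_4): leading monomials are coprime, so the S-polynomial reduces to 0 (Buchberger's first criterion).
S(f_1,h_5): leading monomials are coprime, so the S-polynomial reduces to 0 (Buchberger's first criterion).
S(f_2,h_5): leading monomials are coprime, so the S-polynomial reduces to 0 (Buchberger's first criterion).
S(f_3,h_5): leading monomials are coprime, so the S-polynomial reduces to 0 (Buchberger's first criterion).
S(h_4,h_5): lcm = x_2^2. S = 7/11x_2 - 7/11.
  leading term x_2: subtract (7/16)·h_5 from 7/11x_2 - 7/11 → 0
  remainder 0.

Every S-polynomial of the final basis reduces to 0, so we have a Gröbner basis.
Inter-reduce: drop elements whose leading term is divisible by another's, tail-reduce, and make monic.
Reduced Gröbner basis: {x_1 + 1, x_2 - 1}.

A lex Gröbner basis eliminates variables successively. Here x_2 - 1 depends only on x_2, with roots {1}; lifting each root through the earlier basis elements recovers the full solutions.
  x_2 = 1: the earlier basis element becomes x_1 + 1 = 0, giving x_1 = -1 — point (-1, 1).
Substituting each solution back into the original system confirms all equations vanish.

{(-1, 1)}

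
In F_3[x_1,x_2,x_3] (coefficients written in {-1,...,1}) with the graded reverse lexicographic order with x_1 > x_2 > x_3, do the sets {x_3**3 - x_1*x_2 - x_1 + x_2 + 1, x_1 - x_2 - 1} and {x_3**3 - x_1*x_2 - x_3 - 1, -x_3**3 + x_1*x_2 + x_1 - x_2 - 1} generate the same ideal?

No, the ideals differ.

Equality of ideals is decidable: compute both reduced Gröbner bases (unique for the ordering) and check whether they agree.
Buchberger on the first generating set:
f_1 = x_3**3 - x_1*x_2 - x_1 + x_2 + 1, LT = x_3**3.
f_2 = x_1 - x_2 - 1, LT = x_1.

The S-polynomials (S(f_1,f_2)) all reduce to 0 modulo the current basis, so we have a Gröbner basis.
Inter-reduce: drop elements whose leading term is divisible by another's, tail-reduce, and make monic.
Reduced Gröbner basis: {x_3**3 - x_2**2 - x_2, x_1 - x_2 - 1}.

Buchberger on the second generating set:
h_1 = x_3**3 - x_1*x_2 - x_3 - 1, LT = x_3**3.
h_2 = -x_3**3 + x_1*x_2 + x_1 - x_2 - 1, LT = x_3**3.

S(h_1,h_2): lcm = x_3**3. S = x_1 - x_2 - x_3 + 1.
  reduce S modulo (h_1, h_2):
  remainder x_1 - x_2 - x_3 + 1 ≠ 0; add k_3 = x_1 - x_2 - x_3 + 1 to the basis.

The other S-polynomials (S(h_1,k_3), S(h_2,k_3)) all reduce to 0 modulo the current basis, so we have a Gröbner basis.
Inter-reduce: drop elements whose leading term is divisible by another's, tail-reduce, and make monic.
Reduced Gröbner basis: {x_3**3 - x_2**2 - x_2*x_3 + x_2 - x_3 - 1, x_1 - x_2 - x_3 + 1}.

These differ, so the ideals are not equal.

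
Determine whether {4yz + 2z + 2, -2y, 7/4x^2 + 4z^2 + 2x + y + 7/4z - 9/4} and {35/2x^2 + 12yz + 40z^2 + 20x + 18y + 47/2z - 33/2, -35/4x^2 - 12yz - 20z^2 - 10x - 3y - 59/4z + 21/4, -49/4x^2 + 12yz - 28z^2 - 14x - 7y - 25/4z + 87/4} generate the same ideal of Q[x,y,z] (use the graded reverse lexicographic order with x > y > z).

Since reduced Gröbner bases are canonical representatives of ideals under a given ordering, it suffices to compute and compare them.
Buchberger on the first generating set:
f_1 = 4yz + 2z + 2, LT = yz.
f_2 = -2y, LT = y.
f_3 = 7/4x^2 + 4z^2 + 2x + y + 7/4z - 9/4, LT = x^2.

S(f_1,f_2): lcm = yz. S = 1/2z + 1/2.
  leading term z: no divisor's leading term divides it; move 1/2z to the remainder.
  leading term 1: no divisor's leading term divides it; move 1/2 to the remainder.
  remainder 1/2z + 1/2 ≠ 0; add g_4 = 1/2z + 1/2 to the basis.

The other S-polynomials (S(f_1,f_3), S(f_2,f_3), S(f_1,g_4), S(f_2,g_4), S(f_3,g_4)) all reduce to 0 modulo the current basis, so we have a Gröbner basis.
Inter-reduce: drop elements whose leading term is divisible by another's, tail-reduce, and make monic.
Reduced Gröbner basis: {x^2 + 8/7x, y, z + 1}.

Buchberger on the second generating set:
h_1 = 35/2x^2 + 12yz + 40z^2 + 20x + 18y + 47/2z - 33/2, LT = x^2.
h_2 = -35/4x^2 - 12yz - 20z^2 - 10x - 3y - 59/4z + 21/4, LT = x^2.
h_3 = -49/4x^2 + 12yz - 28z^2 - 14x - 7y - 25/4z + 87/4, LT = x^2.

S(h_1,h_2): lcm = x^2. S = -24/35yz + 24/35y - 12/35z - 12/35.
  leading term yz: no divisor's leading term divides it; move -24/35yz to the remainder.
  leading term y: no divisor's leading term divides it; move 24/35y to the remainder.
  leading term z: no divisor's leading term divides it; move -12/35z to the remainder.
  leading term 1: no divisor's leading term divides it; move -12/35 to the remainder.
  remainder -24/35yz + 24/35y - 12/35z - 12/35 ≠ 0; add k_4 = -24/35yz + 24/35y - 12/35z - 12/35 to the basis.

S(h_1,h_3): lcm = x^2. S = 408/245yz + 16/35y + 204/245z + 204/245.
  leading term yz: subtract (-17/7)·k_4 from 408/245yz + 16/35y + 204/245z + 204/245 → 104/49y
  leading term y: no divisor's leading term divides it; move 104/49y to the remainder.
  remainder 104/49y ≠ 0; add k_5 = 104/49y to the basis.

S(k_4,k_5): lcm = yz. S = -y + 1/2z + 1/2.
  leading term y: subtract (-49/104)·k_5 from -y + 1/2z + 1/2 → 1/2z + 1/2
  leading term z: no divisor's leading term divides it; move 1/2z to the remainder.
  leading term 1: no divisor's leading term divides it; move 1/2 to the remainder.
  remainder 1/2z + 1/2 ≠ 0; add k_6 = 1/2z + 1/2 to the basis.

The other S-polynomials (S(h_2,h_3), S(h_1,k_4), S(h_2,k_4), S(h_3,k_4), S(h_1,k_5), S(h_2,k_5), S(h_3,k_5), S(h_1,k_6), S(h_2,k_6), S(h_3,k_6), S(k_4,k_6), S(k_5,k_6)) all reduce to 0 modulo the current basis, so we have a Gröbner basis.
Inter-reduce: drop elements whose leading term is divisible by another's, tail-reduce, and make monic.
Reduced Gröbner basis: {x^2 + 8/7x, y, z + 1}.

These coincide, so the ideals are equal.
The choice of monomial ordering does not affect the verdict — as long as both bases are computed under the same ordering, their equality decides ideal equality.

Yes, the ideals are equal.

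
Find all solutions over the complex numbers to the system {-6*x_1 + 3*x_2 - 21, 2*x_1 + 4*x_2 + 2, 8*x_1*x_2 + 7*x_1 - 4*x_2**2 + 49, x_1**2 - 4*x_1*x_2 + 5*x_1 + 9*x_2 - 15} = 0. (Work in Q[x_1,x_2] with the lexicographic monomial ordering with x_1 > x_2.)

{(-3, 1)}

Compute a lex Gröbner basis by Buchberger's algorithm.
f_1 = -6*x_1 + 3*x_2 - 21, LT = x_1.
f_2 = 2*x_1 + 4*x_2 + 2, LT = x_1.
f_3 = 8*x_1*x_2 + 7*x_1 - 4*x_2**2 + 49, LT = x_1*x_2.
f_4 = x_1**2 - 4*x_1*x_2 + 5*x_1 + 9*x_2 - 15, LT = x_1**2.

S(f_1,f_2): lcm = x_1. S = -5/2*x_2 + 5/2.
  leading term x_2: no divisor's leading term divides it; move -5/2*x_2 to the remainder.
  leading term 1: no divisor's leading term divides it; move 5/2 to the remainder.
  remainder -5/2*x_2 + 5/2 ≠ 0; add h_5 = -5/2*x_2 + 5/2 to the basis.

The other S-polynomials (S(f_1,f_3), S(f_1,f_4), S(f_2,f_3), S(f_2,f_4), S(f_3,f_4), S(f_1,h_5), S(f_2,h_5), S(f_3,h_5), S(f_4,h_5)) all reduce to 0 modulo the current basis, so we have a Gröbner basis.
Inter-reduce: drop elements whose leading term is divisible by another's, tail-reduce, and make monic.
Reduced Gröbner basis: {x_1 + 3, x_2 - 1}.

A lex Gröbner basis eliminates variables successively. Here x_2 - 1 depends only on x_2, with roots {1}; lifting each root through the earlier basis elements recovers the full solutions.
  x_2 = 1: the earlier basis element becomes x_1 + 3 = 0, giving x_1 = -3 — point (-3, 1).
Check: every point annihilates each of the original generators.
Zero-dimensionality of the ideal guarantees finitely many solutions over ℂ.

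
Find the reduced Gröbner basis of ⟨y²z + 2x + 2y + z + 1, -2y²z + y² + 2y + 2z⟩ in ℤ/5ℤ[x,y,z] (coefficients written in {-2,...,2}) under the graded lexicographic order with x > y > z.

G = {xz - yz + z² + 2x + 2y - z + 1, y² - x + y - z + 2}

Buchberger's algorithm terminates because the ascending chain of leading-term ideals stabilizes.

f_1 = y²z + 2x + 2y + z + 1, LT = y²z.
f_2 = -2y²z + y² + 2y + 2z, LT = y²z.

S(f_1,f_2): lcm = y²z. S = -2y² + 2x - 2y + 2z + 1.
  leading term y²: no divisor's leading term divides it; move -2y² to the remainder.
  leading term x: no divisor's leading term divides it; move 2x to the remainder.
  leading term y: no divisor's leading term divides it; move -2y to the remainder.
  leading term z: no divisor's leading term divides it; move 2z to the remainder.
  leading term 1: no divisor's leading term divides it; move 1 to the remainder.
  remainder -2y² + 2x - 2y + 2z + 1 ≠ 0; add g_3 = -2y² + 2x - 2y + 2z + 1 to the basis.

S(f_1,g_3): lcm = y²z. S = xz - yz + z² + 2x + 2y - z + 1.
  leading term xz: no divisor's leading term divides it; move xz to the remainder.
  leading term yz: no divisor's leading term divides it; move -yz to the remainder.
  leading term z²: no divisor's leading term divides it; move z² to the remainder.
  leading term x: no divisor's leading term divides it; move 2x to the remainder.
  leading term y: no divisor's leading term divides it; move 2y to the remainder.
  leading term z: no divisor's leading term divides it; move -z to the remainder.
  leading term 1: no divisor's leading term divides it; move 1 to the remainder.
  remainder xz - yz + z² + 2x + 2y - z + 1 ≠ 0; add g_4 = xz - yz + z² + 2x + 2y - z + 1 to the basis.

The other S-polynomials (S(f_2,g_3), S(f_1,g_4), S(f_2,g_4), S(g_3,g_4)) all reduce to 0 modulo the current basis, so we have a Gröbner basis.
Inter-reduce: drop elements whose leading term is divisible by another's, tail-reduce, and make monic.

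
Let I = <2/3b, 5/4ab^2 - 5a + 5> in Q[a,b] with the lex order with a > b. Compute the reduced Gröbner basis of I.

G = {a - 1, b}

f_1 = 2/3b, LT = b.
f_2 = 5/4ab^2 - 5a + 5, LT = ab^2.

S(f_1,f_2): lcm = ab^2. S = 4a - 4.
  reduce S modulo (f_1, f_2):
  remainder 4a - 4 ≠ 0; add g_3 = 4a - 4 to the basis.

The other S-polynomials (S(f_1,g_3), S(f_2,g_3)) all reduce to 0 modulo the current basis, so we have a Gröbner basis.
Inter-reduce: drop elements whose leading term is divisible by another's, tail-reduce, and make monic.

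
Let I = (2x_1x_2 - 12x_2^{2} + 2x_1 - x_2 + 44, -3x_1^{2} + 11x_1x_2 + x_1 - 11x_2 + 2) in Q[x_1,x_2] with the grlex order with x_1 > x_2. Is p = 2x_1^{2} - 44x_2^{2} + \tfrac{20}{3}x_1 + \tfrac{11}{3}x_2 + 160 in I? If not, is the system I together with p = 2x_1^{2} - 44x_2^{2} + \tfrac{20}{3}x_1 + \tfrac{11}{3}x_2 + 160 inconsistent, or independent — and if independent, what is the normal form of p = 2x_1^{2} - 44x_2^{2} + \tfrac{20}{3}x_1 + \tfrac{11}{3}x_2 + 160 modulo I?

First compute the reduced Gröbner basis of I by Buchberger's algorithm.
f_1 = 2x_1x_2 - 12x_2^{2} + 2x_1 - x_2 + 44, LT = x_1x_2.
f_2 = -3x_1^{2} + 11x_1x_2 + x_1 - 11x_2 + 2, LT = x_1^{2}.

S(f_1,f_2): lcm = x_1^{2}x_2. S = -\tfrac{7}{3}x_1x_2^{2} + x_1^{2} - \tfrac{1}{6}x_1x_2 - \tfrac{11}{3}x_2^{2} + 22x_1 + \tfrac{2}{3}x_2.
  reduce S modulo (f_1, f_2):
  remainder -14x_2^{3} + \tfrac{181}{6}x_2^{2} + \tfrac{33}{2}x_1 + \tfrac{205}{4}x_2 - \tfrac{383}{3} ≠ 0; add h_3 = -14x_2^{3} + \tfrac{181}{6}x_2^{2} + \tfrac{33}{2}x_1 + \tfrac{205}{4}x_2 - \tfrac{383}{3} to the basis.

The other S-polynomials (S(f_1,h_3), S(f_2,h_3)) all reduce to 0 modulo the current basis, so we have a Gröbner basis.
Inter-reduce: drop elements whose leading term is divisible by another's, tail-reduce, and make monic.
Reduced Gröbner basis: {x_2^{3} - \tfrac{181}{84}x_2^{2} - \tfrac{33}{28}x_1 - \tfrac{205}{56}x_2 + \tfrac{383}{42}, x_1^{2} - 22x_2^{2} + \tfrac{10}{3}x_1 + \tfrac{11}{6}x_2 + 80, x_1x_2 - 6x_2^{2} + x_1 - \tfrac{1}{2}x_2 + 22}.
Label its elements g_1 = x_2^{3} - \tfrac{181}{84}x_2^{2} - \tfrac{33}{28}x_1 - \tfrac{205}{56}x_2 + \tfrac{383}{42}, g_2 = x_1^{2} - 22x_2^{2} + \tfrac{10}{3}x_1 + \tfrac{11}{6}x_2 + 80, g_3 = x_1x_2 - 6x_2^{2} + x_1 - \tfrac{1}{2}x_2 + 22.

Reduce p = 2x_1^{2} - 44x_2^{2} + \tfrac{20}{3}x_1 + \tfrac{11}{3}x_2 + 160 modulo G:
  leading term x_1^{2}: subtract (2)·g_2 from 2x_1^{2} - 44x_2^{2} + \tfrac{20}{3}x_1 + \tfrac{11}{3}x_2 + 160 → 0
  normal form = 0.
Since the normal form is 0, p ∈ I.

2x_1^{2} - 44x_2^{2} + \tfrac{20}{3}x_1 + \tfrac{11}{3}x_2 + 160 lies in I (it reduces to 0).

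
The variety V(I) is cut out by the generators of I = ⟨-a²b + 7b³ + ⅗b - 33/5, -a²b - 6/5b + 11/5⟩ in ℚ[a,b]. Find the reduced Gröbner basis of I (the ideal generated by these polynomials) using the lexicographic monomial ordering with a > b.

G = {a² - 7/4b² + ¾, b³ + 9/35b - 44/35}

Buchberger's algorithm terminates because the ascending chain of leading-term ideals stabilizes.

f_1 = -a²b + 7b³ + ⅗b - 33/5, LT = a²b.
f_2 = -a²b - 6/5b + 11/5, LT = a²b.

S(f_1,f_2): lcm = a²b. S = -7b³ - 9/5b + 44/5.
  leading term b³: no divisor's leading term divides it; move -7b³ to the remainder.
  leading term b: no divisor's leading term divides it; move -9/5b to the remainder.
  leading term 1: no divisor's leading term divides it; move 44/5 to the remainder.
  remainder -7b³ - 9/5b + 44/5 ≠ 0; add g_3 = -7b³ - 9/5b + 44/5 to the basis.

S(f_1,g_3): lcm = a²b³. S = -9/35a²b + 44/35a² - 7b⁵ - ⅗b³ + 33/5b².
  leading term a²b: subtract (9/35)·f_1 from -9/35a²b + 44/35a² - 7b⁵ - ⅗b³ + 33/5b² → 44/35a² - 7b⁵ - 12/5b³ + 33/5b² - 27/175b + 297/175
  leading term a²: no divisor's leading term divides it; move 44/35a² to the remainder.
  leading term b⁵: subtract (b²)·g_3 from -7b⁵ - 12/5b³ + 33/5b² - 27/175b + 297/175 → -⅗b³ - 11/5b² - 27/175b + 297/175
  leading term b³: subtract (3/35)·g_3 from -⅗b³ - 11/5b² - 27/175b + 297/175 → -11/5b² + 33/35
  leading term b²: no divisor's leading term divides it; move -11/5b² to the remainder.
  leading term 1: no divisor's leading term divides it; move 33/35 to the remainder.
  remainder 44/35a² - 11/5b² + 33/35 ≠ 0; add g_4 = 44/35a² - 11/5b² + 33/35 to the basis.

S(f_2,g_3): lcm = a²b³. S = -9/35a²b + 44/35a² + 6/5b³ - 11/5b².
  leading term a²b: subtract (9/35)·f_1 from -9/35a²b + 44/35a² + 6/5b³ - 11/5b² → 44/35a² - ⅗b³ - 11/5b² - 27/175b + 297/175
  leading term a²: subtract (1)·g_4 from 44/35a² - ⅗b³ - 11/5b² - 27/175b + 297/175 → -⅗b³ - 27/175b + 132/175
  leading term b³: subtract (3/35)·g_3 from -⅗b³ - 27/175b + 132/175 → 0
  remainder 0.

S(f_1,g_4): lcm = a²b. S = -21/4b³ - 27/20b + 33/5.
  leading term b³: subtract (¾)·g_3 from -21/4b³ - 27/20b + 33/5 → 0
  remainder 0.

S(f_2,g_4): lcm = a²b. S = 7/4b³ + 9/20b - 11/5.
  leading term b³: subtract (-¼)·g_3 from 7/4b³ + 9/20b - 11/5 → 0
  remainder 0.

S(g_3,g_4): leading monomials are coprime, so the S-polynomial reduces to 0 (Buchberger's first criterion).
Every S-polynomial of the final basis reduces to 0, so we have a Gröbner basis.
Inter-reduce: drop elements whose leading term is divisible by another's, tail-reduce, and make monic.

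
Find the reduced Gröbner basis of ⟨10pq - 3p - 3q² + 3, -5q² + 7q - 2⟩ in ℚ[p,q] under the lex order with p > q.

f_1 = 10pq - 3p - 3q² + 3, LT = pq.
f_2 = -5q² + 7q - 2, LT = q².

S(f_1,f_2): lcm = pq². S = 11/10pq - ⅖p - 3/10q³ + 3/10q.
  leading term pq: subtract (11/100)·f_1 from 11/10pq - ⅖p - 3/10q³ + 3/10q → -7/100p - 3/10q³ + 33/100q² + 3/10q - 33/100
  leading term p: no divisor's leading term divides it; move -7/100p to the remainder.
  leading term q³: subtract (3/50q)·f_2 from -3/10q³ + 33/100q² + 3/10q - 33/100 → -9/100q² + 21/50q - 33/100
  leading term q²: subtract (9/500)·f_2 from -9/100q² + 21/50q - 33/100 → 147/500q - 147/500
  leading term q: no divisor's leading term divides it; move 147/500q to the remainder.
  leading term 1: no divisor's leading term divides it; move -147/500 to the remainder.
  remainder -7/100p + 147/500q - 147/500 ≠ 0; add g_3 = -7/100p + 147/500q - 147/500 to the basis.

S(f_1,g_3): lcm = pq. S = -3/10p + 39/10q² - 21/5q + 3/10.
  leading term p: subtract (30/7)·g_3 from -3/10p + 39/10q² - 21/5q + 3/10 → 39/10q² - 273/50q + 39/25
  leading term q²: subtract (-39/50)·f_2 from 39/10q² - 273/50q + 39/25 → 0
  remainder 0.

S(f_2,g_3): leading monomials are coprime, so the S-polynomial reduces to 0 (Buchberger's first criterion).
Every S-polynomial of the final basis reduces to 0, so we have a Gröbner basis.
Inter-reduce: drop elements whose leading term is divisible by another's, tail-reduce, and make monic.

G = {p - 21/5q + 21/5, q² - 7/5q + ⅖}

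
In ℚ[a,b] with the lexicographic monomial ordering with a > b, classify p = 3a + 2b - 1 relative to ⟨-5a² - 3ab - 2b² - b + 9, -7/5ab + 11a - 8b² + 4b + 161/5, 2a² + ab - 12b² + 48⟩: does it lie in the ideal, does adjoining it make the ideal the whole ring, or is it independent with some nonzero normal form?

First compute the reduced Gröbner basis of I by Buchberger's algorithm.
f_1 = -5a² - 3ab - 2b² - b + 9, LT = a².
f_2 = -7/5ab + 11a - 8b² + 4b + 161/5, LT = ab.
f_3 = 2a² + ab - 12b² + 48, LT = a².

S(f_1,f_2): lcm = a²b. S = 55/7a² - 179/35ab² + 20/7ab + 23a + ⅖b³ + ⅕b² - 9/5b.
  leading term a²: subtract (-11/7)·f_1 from 55/7a² - 179/35ab² + 20/7ab + 23a + ⅖b³ + ⅕b² - 9/5b → -179/35ab² - 13/7ab + 23a + ⅖b³ - 103/35b² - 118/35b + 99/7
  leading term ab²: subtract (179/49b)·f_2 from -179/35ab² - 13/7ab + 23a + ⅖b³ - 103/35b² - 118/35b + 99/7 → -2060/49ab + 23a + 7258/245b³ - 4301/245b² - 121b + 99/7
  leading term ab: subtract (10300/343)·f_2 from -2060/49ab + 23a + 7258/245b³ - 4301/245b² - 121b + 99/7 → -105411/343a + 7258/245b³ + 381893/1715b² - 82703/343b - 46687/49
  leading term a: no divisor's leading term divides it; move -105411/343a to the remainder.
  leading term b³: no divisor's leading term divides it; move 7258/245b³ to the remainder.
  leading term b²: no divisor's leading term divides it; move 381893/1715b² to the remainder.
  leading term b: no divisor's leading term divides it; move -82703/343b to the remainder.
  leading term 1: no divisor's leading term divides it; move -46687/49 to the remainder.
  remainder -105411/343a + 7258/245b³ + 381893/1715b² - 82703/343b - 46687/49 ≠ 0; add h_4 = -105411/343a + 7258/245b³ + 381893/1715b² - 82703/343b - 46687/49 to the basis.

S(f_1,f_3): lcm = a². S = 1/10ab + 32/5b² + ⅕b - 129/5.
  leading term ab: subtract (-1/14)·f_2 from 1/10ab + 32/5b² + ⅕b - 129/5 → 11/14a + 204/35b² + 17/35b - 47/2
  leading term a: subtract (-539/210822)·h_4 from 11/14a + 204/35b² + 17/35b - 47/2 → 39919/527055b³ + 6744073/1054110b² - 137813/1054110b - 2733937/105411
  leading term b³: no divisor's leading term divides it; move 39919/527055b³ to the remainder.
  leading term b²: no divisor's leading term divides it; move 6744073/1054110b² to the remainder.
  leading term b: no divisor's leading term divides it; move -137813/1054110b to the remainder.
  leading term 1: no divisor's leading term divides it; move -2733937/105411 to the remainder.
  remainder 39919/527055b³ + 6744073/1054110b² - 137813/1054110b - 2733937/105411 ≠ 0; add h_5 = 39919/527055b³ + 6744073/1054110b² - 137813/1054110b - 2733937/105411 to the basis.

S(f_2,f_3): lcm = a²b. S = -55/7a² + 73/14ab² - 20/7ab - 23a + 6b³ - 24b.
  leading term a²: subtract (11/7)·f_1 from -55/7a² + 73/14ab² - 20/7ab - 23a + 6b³ - 24b → 73/14ab² + 13/7ab - 23a + 6b³ + 22/7b² - 157/7b - 99/7
  leading term ab²: subtract (-365/98b)·f_2 from 73/14ab² + 13/7ab - 23a + 6b³ + 22/7b² - 157/7b - 99/7 → 4197/98ab - 23a - 1166/49b³ + 884/49b² + 195/2b - 99/7
  leading term ab: subtract (-20985/686)·f_2 from 4197/98ab - 23a - 1166/49b³ + 884/49b² + 195/2b - 99/7 → 215057/686a - 1166/49b³ - 77752/343b² + 150825/686b + 95145/98
  leading term a: subtract (-215057/210822)·h_4 from 215057/686a - 1166/49b³ - 77752/343b² + 150825/686b + 95145/98 → 3385627/527055b³ + 494467/1054110b² - 2751086/105411b - 112618/105411
  leading term b³: subtract (3385627/39919)·h_5 from 3385627/527055b³ + 494467/1054110b² - 2751086/105411b - 112618/105411 → -108210609/199595b² - 5991999/399190b + 87766887/39919
  leading term b²: no divisor's leading term divides it; move -108210609/199595b² to the remainder.
  leading term b: no divisor's leading term divides it; move -5991999/399190b to the remainder.
  leading term 1: no divisor's leading term divides it; move 87766887/39919 to the remainder.
  remainder -108210609/199595b² - 5991999/399190b + 87766887/39919 ≠ 0; add h_6 = -108210609/199595b² - 5991999/399190b + 87766887/39919 to the basis.

S(f_2,h_5): lcm = ab³. S = -51599601/558866ab² + 137813/79838ab + 13669685/39919a + 40/7b⁴ - 20/7b³ - 23b².
  leading term ab²: subtract (257998005/3912062b)·f_2 from -51599601/558866ab² + 137813/79838ab + 13669685/39919a + 40/7b⁴ - 20/7b³ - 23b² → -1415612609/1956031ab + 13669685/39919a + 40/7b⁴ + 1026403360/1956031b³ - 560984723/1956031b² - 1186790823/558866b
  leading term ab: subtract (7078063045/13692217)·f_2 from -1415612609/1956031ab + 13669685/39919a + 40/7b⁴ + 1026403360/1956031b³ - 560984723/1956031b² - 1186790823/558866b → -73169991540/13692217a + 40/7b⁴ + 1026403360/1956031b³ + 52697611299/13692217b² - 114777254687/27384434b - 32559090007/1956031
  leading term a: subtract (694140/39919)·h_4 from -73169991540/13692217a + 40/7b⁴ + 1026403360/1956031b³ + 52697611299/13692217b² - 114777254687/27384434b - 32559090007/1956031 → 40/7b⁴ + 383464/39919b³ - 6527145/279433b² + 768697/558866b - 21682261/279433
  leading term b⁴: subtract (21082200/279433b)·h_5 from 40/7b⁴ + 383464/39919b³ - 6527145/279433b² + 768697/558866b - 21682261/279433 → -5204/11b³ - 3770885/279433b² + 1094343497/558866b - 21682261/279433
  leading term b³: subtract (-2742794220/439109)·h_5 from -5204/11b³ - 3770885/279433b² + 1094343497/558866b - 21682261/279433 → 122795065887/3073763b² + 7017526503/6147526b - 498197790051/3073763
  leading term b²: subtract (-15742957165/213646587)·h_6 from 122795065887/3073763b² + 7017526503/6147526b - 498197790051/3073763 → 1308852512123/36920164963b - 2617705024246/36920164963
  leading term b: no divisor's leading term divides it; move 1308852512123/36920164963b to the remainder.
  leading term 1: no divisor's leading term divides it; move -2617705024246/36920164963 to the remainder.
  remainder 1308852512123/36920164963b - 2617705024246/36920164963 ≠ 0; add h_7 = 1308852512123/36920164963b - 2617705024246/36920164963 to the basis.

The other S-polynomials (S(f_1,h_4), S(f_2,h_4), S(f_3,h_4), S(f_1,h_5), S(f_3,h_5), S(h_4,h_5), S(f_1,h_6), S(f_2,h_6), S(f_3,h_6), S(h_4,h_6), S(h_5,h_6), S(f_1,h_7), S(f_2,h_7), S(f_3,h_7), S(h_4,h_7), S(h_5,h_7), S(h_6,h_7)) all reduce to 0 modulo the current basis, so we have a Gröbner basis.
Inter-reduce: drop elements whose leading term is divisible by another's, tail-reduce, and make monic.
Reduced Gröbner basis: {a + 1, b - 2}.
Label its elements g_1 = a + 1, g_2 = b - 2.

Reduce p = 3a + 2b - 1 modulo G:
  leading term a: subtract (3)·g_1 from 3a + 2b - 1 → 2b - 4
  leading term b: subtract (2)·g_2 from 2b - 4 → 0
  normal form = 0.
Since the normal form is 0, p ∈ I.

The remainder on division by a Gröbner basis is unique — it is the normal form.

3a + 2b - 1 lies in I (it reduces to 0).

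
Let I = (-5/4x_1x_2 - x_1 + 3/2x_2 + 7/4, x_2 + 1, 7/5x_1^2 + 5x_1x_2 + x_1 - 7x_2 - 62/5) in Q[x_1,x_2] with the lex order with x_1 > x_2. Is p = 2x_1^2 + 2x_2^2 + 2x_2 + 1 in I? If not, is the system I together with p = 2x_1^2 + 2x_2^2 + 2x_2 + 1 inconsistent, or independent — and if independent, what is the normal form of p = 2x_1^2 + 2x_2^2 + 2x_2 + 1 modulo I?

First compute the reduced Gröbner basis of I by Buchberger's algorithm.
f_1 = -5/4x_1x_2 - x_1 + 3/2x_2 + 7/4, LT = x_1x_2.
f_2 = x_2 + 1, LT = x_2.
f_3 = 7/5x_1^2 + 5x_1x_2 + x_1 - 7x_2 - 62/5, LT = x_1^2.

S(f_1,f_2): lcm = x_1x_2. S = -1/5x_1 - 6/5x_2 - 7/5.
  reduce S modulo (f_1, f_2, f_3):
  remainder -1/5x_1 - 1/5 ≠ 0; add h_4 = -1/5x_1 - 1/5 to the basis.

The other S-polynomials (S(f_1,f_3), S(f_2,f_3), S(f_1,h_4), S(f_2,h_4), S(f_3,h_4)) all reduce to 0 modulo the current basis, so we have a Gröbner basis.
Inter-reduce: drop elements whose leading term is divisible by another's, tail-reduce, and make monic.
Reduced Gröbner basis: {x_1 + 1, x_2 + 1}.
Label its elements g_1 = x_1 + 1, g_2 = x_2 + 1.

Reduce p = 2x_1^2 + 2x_2^2 + 2x_2 + 1 modulo G:
  leading term x_1^2: subtract (2x_1)·g_1 from 2x_1^2 + 2x_2^2 + 2x_2 + 1 → -2x_1 + 2x_2^2 + 2x_2 + 1
  leading term x_1: subtract (-2)·g_1 from -2x_1 + 2x_2^2 + 2x_2 + 1 → 2x_2^2 + 2x_2 + 3
  leading term x_2^2: subtract (2x_2)·g_2 from 2x_2^2 + 2x_2 + 3 → 3
  leading term 1: no divisor's leading term divides it; move 3 to the remainder.
  normal form = 3.
The normal form is nonzero, so p ∉ I. Since p minus its normal form lies in I, I + (p) = I + (r) where r = 3; decide whether this ideal is the whole ring.
Here r = 3 is a nonzero constant, hence a unit: 1 ∈ I + (p), the Gröbner basis of I + (p) is {1}, and the enlarged system has no common solution — adjoining p is inconsistent.

Adjoining 2x_1^2 + 2x_2^2 + 2x_2 + 1 makes the ideal the whole ring: the system is inconsistent.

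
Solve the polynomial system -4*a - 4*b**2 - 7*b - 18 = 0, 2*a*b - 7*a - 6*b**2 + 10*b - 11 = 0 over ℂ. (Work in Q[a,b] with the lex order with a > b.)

{(-5, -2), (-169/16 + 5*sqrt(337)/16, 3/8 - sqrt(337)/8), (-169/16 - 5*sqrt(337)/16, 3/8 + sqrt(337)/8)}

Compute a lex Gröbner basis by Buchberger's algorithm.
f_1 = -4*a - 4*b**2 - 7*b - 18, LT = a.
f_2 = 2*a*b - 7*a - 6*b**2 + 10*b - 11, LT = a*b.

S(f_1,f_2): lcm = a*b. S = 7/2*a + b**3 + 19/4*b**2 - 1/2*b + 11/2.
  reduce S modulo (f_1, f_2):
  remainder b**3 + 5/4*b**2 - 53/8*b - 41/4 ≠ 0; add h_3 = b**3 + 5/4*b**2 - 53/8*b - 41/4 to the basis.

The other S-polynomials (S(f_1,h_3), S(f_2,h_3)) all reduce to 0 modulo the current basis, so we have a Gröbner basis.
Inter-reduce: drop elements whose leading term is divisible by another's, tail-reduce, and make monic.
Reduced Gröbner basis: {a + b**2 + 7/4*b + 9/2, b**3 + 5/4*b**2 - 53/8*b - 41/4}.

Elimination: the polynomial b**3 + 5/4*b**2 - 53/8*b - 41/4 lies in the elimination ideal for b, so b ∈ {-2, 3/8 - sqrt(337)/8, 3/8 + sqrt(337)/8}. For each such b, the remaining basis elements (now univariate) give the rest of the solution.
  b = -2: the earlier basis element becomes a + 5 = 0, giving a = -5 — point (-5, -2).
  b = 3/8 - sqrt(337)/8: the earlier basis element becomes a - 5*sqrt(337)/16 + 169/16 = 0, giving a = -169/16 + 5*sqrt(337)/16 — point (-169/16 + 5*sqrt(337)/16, 3/8 - sqrt(337)/8).
  b = 3/8 + sqrt(337)/8: the earlier basis element becomes a + 5*sqrt(337)/16 + 169/16 = 0, giving a = -169/16 - 5*sqrt(337)/16 — point (-169/16 - 5*sqrt(337)/16, 3/8 + sqrt(337)/8).
Zero-dimensionality of the ideal guarantees finitely many solutions over ℂ.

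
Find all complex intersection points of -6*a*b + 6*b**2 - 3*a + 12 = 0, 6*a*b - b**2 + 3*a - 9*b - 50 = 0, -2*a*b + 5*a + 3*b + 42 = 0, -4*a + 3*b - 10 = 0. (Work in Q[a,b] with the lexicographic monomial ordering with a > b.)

{(-4, -2)}

Compute a lex Gröbner basis by Buchberger's algorithm.
f_1 = -6*a*b - 3*a + 6*b**2 + 12, LT = a*b.
f_2 = 6*a*b + 3*a - b**2 - 9*b - 50, LT = a*b.
f_3 = -2*a*b + 5*a + 3*b + 42, LT = a*b.
f_4 = -4*a + 3*b - 10, LT = a.

S(f_1,f_2): lcm = a*b. S = -5/6*b**2 + 3/2*b + 19/3.
  reduce S modulo (f_1, f_2, f_3, f_4):
  remainder -5/6*b**2 + 3/2*b + 19/3 ≠ 0; add h_5 = -5/6*b**2 + 3/2*b + 19/3 to the basis.

S(f_1,f_3): lcm = a*b. S = 3*a - b**2 + 3/2*b + 19.
  reduce S modulo (f_1, f_2, f_3, f_4, h_5):
  remainder 39/20*b + 39/10 ≠ 0; add h_6 = 39/20*b + 39/10 to the basis.

The other S-polynomials (S(f_1,f_4), S(f_2,f_3), S(f_2,f_4), S(f_3,f_4), S(f_1,h_5), S(f_2,h_5), S(f_3,h_5), S(f_4,h_5), S(f_1,h_6), S(f_2,h_6), S(f_3,h_6), S(f_4,h_6), S(h_5,h_6)) all reduce to 0 modulo the current basis, so we have a Gröbner basis.
Inter-reduce: drop elements whose leading term is divisible by another's, tail-reduce, and make monic.
Reduced Gröbner basis: {a + 4, b + 2}.

A lex Gröbner basis eliminates variables successively. Here b + 2 depends only on b, with roots {-2}; lifting each root through the earlier basis elements recovers the full solutions.
  b = -2: the earlier basis element becomes a + 4 = 0, giving a = -4 — point (-4, -2).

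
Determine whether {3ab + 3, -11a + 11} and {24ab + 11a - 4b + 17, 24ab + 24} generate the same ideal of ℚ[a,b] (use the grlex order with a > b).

Equality of ideals is decidable: compute both reduced Gröbner bases (unique for the ordering) and check whether they agree.
Buchberger on the first generating set:
f_1 = 3ab + 3, LT = ab.
f_2 = -11a + 11, LT = a.

S(f_1,f_2): lcm = ab. S = b + 1.
  leading term b: no divisor's leading term divides it; move b to the remainder.
  leading term 1: no divisor's leading term divides it; move 1 to the remainder.
  remainder b + 1 ≠ 0; add g_3 = b + 1 to the basis.

The other S-polynomials (S(f_1,g_3), S(f_2,g_3)) all reduce to 0 modulo the current basis, so we have a Gröbner basis.
Inter-reduce: drop elements whose leading term is divisible by another's, tail-reduce, and make monic.
Reduced Gröbner basis: {a - 1, b + 1}.

Buchberger on the second generating set:
h_1 = 24ab + 11a - 4b + 17, LT = ab.
h_2 = 24ab + 24, LT = ab.

S(h_1,h_2): lcm = ab. S = 11/24a - ⅙b - 7/24.
  leading term a: no divisor's leading term divides it; move 11/24a to the remainder.
  leading term b: no divisor's leading term divides it; move -⅙b to the remainder.
  leading term 1: no divisor's leading term divides it; move -7/24 to the remainder.
  remainder 11/24a - ⅙b - 7/24 ≠ 0; add k_3 = 11/24a - ⅙b - 7/24 to the basis.

S(h_1,k_3): lcm = ab. S = 4/11b² + 11/24a + 31/66b + 17/24.
  leading term b²: no divisor's leading term divides it; move 4/11b² to the remainder.
  leading term a: subtract (1)·k_3 from 11/24a + 31/66b + 17/24 → 7/11b + 1
  leading term b: no divisor's leading term divides it; move 7/11b to the remainder.
  leading term 1: no divisor's leading term divides it; move 1 to the remainder.
  remainder 4/11b² + 7/11b + 1 ≠ 0; add k_4 = 4/11b² + 7/11b + 1 to the basis.

The other S-polynomials (S(h_2,k_3), S(h_1,k_4), S(h_2,k_4), S(k_3,k_4)) all reduce to 0 modulo the current basis, so we have a Gröbner basis.
Inter-reduce: drop elements whose leading term is divisible by another's, tail-reduce, and make monic.
Reduced Gröbner basis: {b² + 7/4b + 11/4, a - 4/11b - 7/11}.

These differ, so the ideals are not equal.

No, the ideals differ.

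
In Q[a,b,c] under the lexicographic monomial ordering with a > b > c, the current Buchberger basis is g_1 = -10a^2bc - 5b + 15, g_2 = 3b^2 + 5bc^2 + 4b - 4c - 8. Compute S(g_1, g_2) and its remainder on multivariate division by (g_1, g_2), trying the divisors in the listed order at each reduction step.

S(g_1, g_2) = -5/3a^2bc^3 - 4/3a^2bc + 4/3a^2c^2 + 8/3a^2c + 1/2b^2 - 3/2b; remainder on division = 4/3a^2c^2 + 8/3a^2c - 3/2b - 5/2c^2 + 2/3c - 2/3.

lcm(LM(g_1), LM(g_2)) = a^2b^2c.
S = (lcm/LT(g_1))·g_1 − (lcm/LT(g_2))·g_2 = -5/3a^2bc^3 - 4/3a^2bc + 4/3a^2c^2 + 8/3a^2c + 1/2b^2 - 3/2b.
Reduce S modulo (g_1, g_2) in that order:
  leading term a^2bc^3: subtract (1/6c^2)·g_1 from -5/3a^2bc^3 - 4/3a^2bc + 4/3a^2c^2 + 8/3a^2c + 1/2b^2 - 3/2b → -4/3a^2bc + 4/3a^2c^2 + 8/3a^2c + 1/2b^2 + 5/6bc^2 - 3/2b - 5/2c^2
  leading term a^2bc: subtract (2/15)·g_1 from -4/3a^2bc + 4/3a^2c^2 + 8/3a^2c + 1/2b^2 + 5/6bc^2 - 3/2b - 5/2c^2 → 4/3a^2c^2 + 8/3a^2c + 1/2b^2 + 5/6bc^2 - 5/6b - 5/2c^2 - 2
  leading term a^2c^2: no divisor's leading term divides it; move 4/3a^2c^2 to the remainder.
  leading term a^2c: no divisor's leading term divides it; move 8/3a^2c to the remainder.
  leading term b^2: subtract (1/6)·g_2 from 1/2b^2 + 5/6bc^2 - 5/6b - 5/2c^2 - 2 → -3/2b - 5/2c^2 + 2/3c - 2/3
  leading term b: no divisor's leading term divides it; move -3/2b to the remainder.
  leading term c^2: no divisor's leading term divides it; move -5/2c^2 to the remainder.
  leading term c: no divisor's leading term divides it; move 2/3c to the remainder.
  leading term 1: no divisor's leading term divides it; move -2/3 to the remainder.
The remainder 4/3a^2c^2 + 8/3a^2c - 3/2b - 5/2c^2 + 2/3c - 2/3 is nonzero, so it would be added as the next basis element.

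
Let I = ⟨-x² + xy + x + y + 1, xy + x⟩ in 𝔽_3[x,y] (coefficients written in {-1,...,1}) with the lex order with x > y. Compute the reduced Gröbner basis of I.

G = {x² - y - 1, xy + x, y² - y + 1}

f_1 = -x² + xy + x + y + 1, LT = x².
f_2 = xy + x, LT = xy.

S(f_1,f_2): lcm = x²y. S = -x² - xy² - xy - y² - y.
  leading term x²: subtract (1)·f_1 from -x² - xy² - xy - y² - y → -xy² + xy - x - y² + y - 1
  leading term xy²: subtract (-y)·f_2 from -xy² + xy - x - y² + y - 1 → -xy - x - y² + y - 1
  leading term xy: subtract (-1)·f_2 from -xy - x - y² + y - 1 → -y² + y - 1
  leading term y²: no divisor's leading term divides it; move -y² to the remainder.
  leading term y: no divisor's leading term divides it; move y to the remainder.
  leading term 1: no divisor's leading term divides it; move -1 to the remainder.
  remainder -y² + y - 1 ≠ 0; add g_3 = -y² + y - 1 to the basis.

S(f_1,g_3): leading monomials are coprime, so the S-polynomial reduces to 0 (Buchberger's first criterion).
S(f_2,g_3): lcm = xy². S = -xy - x.
  leading term xy: subtract (-1)·f_2 from -xy - x → 0
  remainder 0.

Every S-polynomial of the final basis reduces to 0, so we have a Gröbner basis.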